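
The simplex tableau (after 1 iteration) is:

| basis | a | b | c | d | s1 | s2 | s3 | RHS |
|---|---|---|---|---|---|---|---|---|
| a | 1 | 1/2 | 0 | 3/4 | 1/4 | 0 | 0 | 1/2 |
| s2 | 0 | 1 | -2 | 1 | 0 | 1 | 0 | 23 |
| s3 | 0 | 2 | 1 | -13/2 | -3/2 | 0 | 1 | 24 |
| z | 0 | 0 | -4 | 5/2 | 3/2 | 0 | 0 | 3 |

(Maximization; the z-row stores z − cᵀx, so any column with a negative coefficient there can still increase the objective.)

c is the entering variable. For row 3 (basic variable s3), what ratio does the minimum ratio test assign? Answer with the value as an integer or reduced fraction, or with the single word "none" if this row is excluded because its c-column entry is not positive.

24

Ratio = RHS / (c entry) = 24 / 1 = 24.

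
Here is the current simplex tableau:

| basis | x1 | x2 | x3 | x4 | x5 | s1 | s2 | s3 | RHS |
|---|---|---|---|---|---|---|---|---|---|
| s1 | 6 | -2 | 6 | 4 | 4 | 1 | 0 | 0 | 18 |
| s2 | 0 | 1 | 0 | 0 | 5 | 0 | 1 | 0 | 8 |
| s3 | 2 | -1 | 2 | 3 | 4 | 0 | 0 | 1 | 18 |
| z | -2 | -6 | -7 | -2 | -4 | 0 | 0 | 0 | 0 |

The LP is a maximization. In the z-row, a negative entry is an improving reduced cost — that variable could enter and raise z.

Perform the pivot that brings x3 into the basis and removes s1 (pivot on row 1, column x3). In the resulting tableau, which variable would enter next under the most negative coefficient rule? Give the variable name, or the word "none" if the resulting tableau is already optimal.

Pivot element 6. New z-row = old z-row − (-7)·(row 1/6).
Updated z-row coefficients: x1: 5, x2: -25/3, x3: 0, x4: 8/3, x5: 2/3, s1: 7/6, s2: 0, s3: 0.
The most negative is -25/3 in column x2, so x2 would enter next.

x2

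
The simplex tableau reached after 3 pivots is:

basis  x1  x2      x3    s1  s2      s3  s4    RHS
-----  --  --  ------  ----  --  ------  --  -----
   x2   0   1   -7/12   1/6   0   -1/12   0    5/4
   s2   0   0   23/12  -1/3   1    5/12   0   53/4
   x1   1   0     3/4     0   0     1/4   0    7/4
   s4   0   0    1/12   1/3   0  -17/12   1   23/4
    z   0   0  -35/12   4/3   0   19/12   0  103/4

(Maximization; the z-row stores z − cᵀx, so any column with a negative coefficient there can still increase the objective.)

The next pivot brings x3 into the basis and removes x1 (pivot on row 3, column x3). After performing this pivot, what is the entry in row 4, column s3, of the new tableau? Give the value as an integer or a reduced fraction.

-13/9

Pivot element is row 3, column x3: 3/4.
Normalize row 3: new (row 3, s3) = (1/4)/(3/4) = 1/3.
row 4 ← row 4 − (1/12)·(new row 3): -17/12 − (1/12)·(1/3) = -13/9.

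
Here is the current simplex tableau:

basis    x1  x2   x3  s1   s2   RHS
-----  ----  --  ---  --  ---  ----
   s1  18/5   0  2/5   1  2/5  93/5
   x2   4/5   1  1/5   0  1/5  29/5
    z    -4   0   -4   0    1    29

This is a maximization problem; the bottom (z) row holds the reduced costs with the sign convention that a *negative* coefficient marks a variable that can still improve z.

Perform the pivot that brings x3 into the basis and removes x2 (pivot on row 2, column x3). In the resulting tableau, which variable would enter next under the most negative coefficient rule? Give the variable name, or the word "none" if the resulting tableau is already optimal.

none

Pivot element 1/5. New z-row = old z-row − (-4)·(row 2/(1/5)).
Updated z-row coefficients: x1: 12, x2: 20, x3: 0, s1: 0, s2: 5.
No coefficient is strictly negative; the tableau after this pivot is optimal.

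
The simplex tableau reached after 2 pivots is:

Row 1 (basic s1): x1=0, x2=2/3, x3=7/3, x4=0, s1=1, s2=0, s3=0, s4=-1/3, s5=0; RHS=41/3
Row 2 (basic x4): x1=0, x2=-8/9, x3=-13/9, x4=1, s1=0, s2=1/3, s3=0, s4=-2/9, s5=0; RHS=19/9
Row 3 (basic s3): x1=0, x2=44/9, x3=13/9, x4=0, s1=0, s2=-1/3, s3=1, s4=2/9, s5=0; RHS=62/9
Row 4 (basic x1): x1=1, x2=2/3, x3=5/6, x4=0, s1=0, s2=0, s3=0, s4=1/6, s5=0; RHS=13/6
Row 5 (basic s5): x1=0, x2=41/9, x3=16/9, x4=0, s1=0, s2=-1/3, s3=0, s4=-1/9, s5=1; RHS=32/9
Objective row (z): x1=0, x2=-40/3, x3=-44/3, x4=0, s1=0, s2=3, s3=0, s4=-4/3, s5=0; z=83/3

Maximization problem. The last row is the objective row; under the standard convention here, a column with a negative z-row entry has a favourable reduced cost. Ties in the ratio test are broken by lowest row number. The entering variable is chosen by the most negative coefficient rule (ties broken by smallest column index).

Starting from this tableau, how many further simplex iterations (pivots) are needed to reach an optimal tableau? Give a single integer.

pivot: x3 in, s5 out → z = 57
pivot: s4 in, x1 out → z = 435/7
No improving column remains; optimal.

2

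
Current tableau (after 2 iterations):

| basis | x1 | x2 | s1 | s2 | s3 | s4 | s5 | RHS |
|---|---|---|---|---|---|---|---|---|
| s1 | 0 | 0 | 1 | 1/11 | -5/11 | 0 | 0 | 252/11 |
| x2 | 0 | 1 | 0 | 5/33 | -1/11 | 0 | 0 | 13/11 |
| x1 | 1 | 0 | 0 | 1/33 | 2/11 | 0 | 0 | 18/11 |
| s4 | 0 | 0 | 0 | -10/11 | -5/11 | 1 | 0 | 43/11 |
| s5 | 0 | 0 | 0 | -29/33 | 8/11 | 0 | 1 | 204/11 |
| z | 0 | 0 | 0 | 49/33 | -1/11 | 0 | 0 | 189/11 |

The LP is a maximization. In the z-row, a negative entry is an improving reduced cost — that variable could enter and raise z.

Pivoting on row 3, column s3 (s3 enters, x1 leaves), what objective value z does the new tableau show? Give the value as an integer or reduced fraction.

Minimum ratio for s3: (18/11)/(2/11) = 9.
z changes by −(z-row coeff of s3)·ratio = −(-1/11)·9 = 9/11.
New z = 189/11 + (9/11) = 18.

18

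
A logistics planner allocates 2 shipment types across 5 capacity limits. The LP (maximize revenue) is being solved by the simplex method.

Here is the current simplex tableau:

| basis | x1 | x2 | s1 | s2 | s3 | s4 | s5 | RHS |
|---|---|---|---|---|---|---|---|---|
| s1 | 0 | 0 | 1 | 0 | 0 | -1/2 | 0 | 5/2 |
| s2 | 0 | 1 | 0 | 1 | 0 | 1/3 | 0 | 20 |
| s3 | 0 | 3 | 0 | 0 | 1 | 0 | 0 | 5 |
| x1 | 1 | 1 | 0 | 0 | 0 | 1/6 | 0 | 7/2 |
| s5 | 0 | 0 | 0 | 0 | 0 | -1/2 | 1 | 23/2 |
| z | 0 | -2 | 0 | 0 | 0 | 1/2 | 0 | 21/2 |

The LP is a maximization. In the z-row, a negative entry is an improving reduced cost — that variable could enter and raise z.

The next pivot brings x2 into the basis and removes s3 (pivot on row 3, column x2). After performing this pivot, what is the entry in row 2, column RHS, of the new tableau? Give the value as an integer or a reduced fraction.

55/3

Pivot element is row 3, column x2: 3.
Normalize row 3: new (row 3, RHS) = 5/3 = 5/3.
row 2 ← row 2 − 1·(new row 3): 20 − 1·(5/3) = 55/3.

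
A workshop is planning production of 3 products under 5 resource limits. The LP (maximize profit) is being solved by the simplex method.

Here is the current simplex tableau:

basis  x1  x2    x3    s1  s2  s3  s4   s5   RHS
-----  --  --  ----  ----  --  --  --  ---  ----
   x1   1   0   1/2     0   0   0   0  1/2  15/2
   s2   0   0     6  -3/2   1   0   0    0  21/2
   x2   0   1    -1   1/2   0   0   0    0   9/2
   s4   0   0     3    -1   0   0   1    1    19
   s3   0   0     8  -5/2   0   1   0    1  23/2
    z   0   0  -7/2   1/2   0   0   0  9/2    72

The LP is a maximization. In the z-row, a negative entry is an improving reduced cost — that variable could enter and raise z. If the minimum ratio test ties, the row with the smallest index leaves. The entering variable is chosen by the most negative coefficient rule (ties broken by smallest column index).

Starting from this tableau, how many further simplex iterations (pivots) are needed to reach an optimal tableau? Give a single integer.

pivot: x3 in, s3 out → z = 2465/32
pivot: s1 in, s2 out → z = 80
pivot: s3 in, x2 out → z = 175/2
No improving column remains; optimal.

3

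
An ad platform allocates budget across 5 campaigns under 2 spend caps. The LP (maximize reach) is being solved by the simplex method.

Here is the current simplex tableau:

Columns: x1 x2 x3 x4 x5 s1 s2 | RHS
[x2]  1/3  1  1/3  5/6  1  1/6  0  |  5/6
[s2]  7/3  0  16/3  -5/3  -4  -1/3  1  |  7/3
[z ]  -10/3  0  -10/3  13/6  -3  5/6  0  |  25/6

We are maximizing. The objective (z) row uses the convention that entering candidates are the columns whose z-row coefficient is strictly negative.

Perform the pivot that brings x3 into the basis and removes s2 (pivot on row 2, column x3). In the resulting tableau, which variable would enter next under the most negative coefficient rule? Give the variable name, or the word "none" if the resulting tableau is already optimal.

x5

Pivot element 16/3. New z-row = old z-row − (-10/3)·(row 2/(16/3)).
Updated z-row coefficients: x1: -15/8, x2: 0, x3: 0, x4: 9/8, x5: -11/2, s1: 5/8, s2: 5/8.
The most negative is -11/2 in column x5, so x5 would enter next.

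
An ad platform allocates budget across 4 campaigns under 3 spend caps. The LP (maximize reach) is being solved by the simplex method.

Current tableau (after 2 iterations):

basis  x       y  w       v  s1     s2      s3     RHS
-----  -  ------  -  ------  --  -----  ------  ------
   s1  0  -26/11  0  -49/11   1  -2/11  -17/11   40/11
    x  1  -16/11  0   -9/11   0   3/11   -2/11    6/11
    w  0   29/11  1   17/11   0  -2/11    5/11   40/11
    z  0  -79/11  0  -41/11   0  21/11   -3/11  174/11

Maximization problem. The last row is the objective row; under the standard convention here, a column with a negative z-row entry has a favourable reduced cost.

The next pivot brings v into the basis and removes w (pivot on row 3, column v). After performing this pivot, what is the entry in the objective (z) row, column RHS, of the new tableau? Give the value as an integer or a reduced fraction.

418/17

Pivot element is row 3, column v: 17/11.
Normalize row 3: new (row 3, RHS) = (40/11)/(17/11) = 40/17.
z-row ← z-row − (-41/11)·(new row 3): 174/11 − (-41/11)·(40/17) = 418/17.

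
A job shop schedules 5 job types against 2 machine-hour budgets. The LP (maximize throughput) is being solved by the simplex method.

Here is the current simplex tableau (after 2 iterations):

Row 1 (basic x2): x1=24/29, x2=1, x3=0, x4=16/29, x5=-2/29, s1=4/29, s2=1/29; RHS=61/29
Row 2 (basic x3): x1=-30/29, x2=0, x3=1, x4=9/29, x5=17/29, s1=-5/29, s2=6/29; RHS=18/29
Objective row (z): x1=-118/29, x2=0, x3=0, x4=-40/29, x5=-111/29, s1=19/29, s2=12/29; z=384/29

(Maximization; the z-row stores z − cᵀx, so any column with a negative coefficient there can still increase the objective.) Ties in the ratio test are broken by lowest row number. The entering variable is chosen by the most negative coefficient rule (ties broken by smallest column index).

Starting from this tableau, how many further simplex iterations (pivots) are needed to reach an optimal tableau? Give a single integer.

2

pivot: x1 in, x2 out → z = 283/12
pivot: x5 in, x3 out → z = 152/3
No improving column remains; optimal.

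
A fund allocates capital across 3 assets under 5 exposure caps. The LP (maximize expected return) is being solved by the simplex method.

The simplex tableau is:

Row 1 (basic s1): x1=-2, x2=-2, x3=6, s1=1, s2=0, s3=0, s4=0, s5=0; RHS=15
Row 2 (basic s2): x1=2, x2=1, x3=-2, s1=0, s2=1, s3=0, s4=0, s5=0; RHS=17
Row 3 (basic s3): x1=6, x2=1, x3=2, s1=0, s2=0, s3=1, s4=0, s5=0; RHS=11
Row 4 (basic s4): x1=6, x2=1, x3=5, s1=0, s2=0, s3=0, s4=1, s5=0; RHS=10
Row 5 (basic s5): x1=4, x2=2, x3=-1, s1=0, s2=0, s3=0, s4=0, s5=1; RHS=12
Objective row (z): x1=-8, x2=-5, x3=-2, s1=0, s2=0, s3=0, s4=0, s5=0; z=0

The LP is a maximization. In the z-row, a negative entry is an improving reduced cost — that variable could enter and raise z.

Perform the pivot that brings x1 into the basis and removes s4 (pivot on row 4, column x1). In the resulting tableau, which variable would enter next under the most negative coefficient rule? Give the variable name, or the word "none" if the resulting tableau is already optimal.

x2

Pivot element 6. New z-row = old z-row − (-8)·(row 4/6).
Updated z-row coefficients: x1: 0, x2: -11/3, x3: 14/3, s1: 0, s2: 0, s3: 0, s4: 4/3, s5: 0.
The most negative is -11/3 in column x2, so x2 would enter next.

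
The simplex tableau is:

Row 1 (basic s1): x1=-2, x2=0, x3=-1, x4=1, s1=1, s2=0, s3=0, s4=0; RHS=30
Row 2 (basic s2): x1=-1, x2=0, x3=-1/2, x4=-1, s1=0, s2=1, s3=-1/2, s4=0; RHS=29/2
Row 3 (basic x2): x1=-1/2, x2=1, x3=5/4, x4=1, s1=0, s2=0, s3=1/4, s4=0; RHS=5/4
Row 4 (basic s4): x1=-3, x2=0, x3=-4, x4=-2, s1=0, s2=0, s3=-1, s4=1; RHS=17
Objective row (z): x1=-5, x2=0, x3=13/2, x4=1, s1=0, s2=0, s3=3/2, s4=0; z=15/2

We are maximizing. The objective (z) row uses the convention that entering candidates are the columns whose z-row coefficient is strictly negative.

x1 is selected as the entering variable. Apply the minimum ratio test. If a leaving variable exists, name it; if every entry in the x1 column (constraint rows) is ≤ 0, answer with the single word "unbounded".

unbounded

x1-column entries: row 1: -2, row 2: -1, row 3: -1/2, row 4: -3. All ≤ 0, so x1 can increase without bound; the LP is unbounded in this direction.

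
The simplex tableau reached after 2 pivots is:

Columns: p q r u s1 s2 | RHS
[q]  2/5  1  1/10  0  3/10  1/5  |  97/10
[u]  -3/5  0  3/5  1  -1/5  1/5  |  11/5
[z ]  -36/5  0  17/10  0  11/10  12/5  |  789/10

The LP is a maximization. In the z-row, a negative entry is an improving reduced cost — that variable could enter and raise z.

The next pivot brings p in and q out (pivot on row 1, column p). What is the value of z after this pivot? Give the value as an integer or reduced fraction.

507/2

Minimum ratio for p: (97/10)/(2/5) = 97/4.
z changes by −(z-row coeff of p)·ratio = −(-36/5)·(97/4) = 873/5.
New z = 789/10 + (873/5) = 507/2.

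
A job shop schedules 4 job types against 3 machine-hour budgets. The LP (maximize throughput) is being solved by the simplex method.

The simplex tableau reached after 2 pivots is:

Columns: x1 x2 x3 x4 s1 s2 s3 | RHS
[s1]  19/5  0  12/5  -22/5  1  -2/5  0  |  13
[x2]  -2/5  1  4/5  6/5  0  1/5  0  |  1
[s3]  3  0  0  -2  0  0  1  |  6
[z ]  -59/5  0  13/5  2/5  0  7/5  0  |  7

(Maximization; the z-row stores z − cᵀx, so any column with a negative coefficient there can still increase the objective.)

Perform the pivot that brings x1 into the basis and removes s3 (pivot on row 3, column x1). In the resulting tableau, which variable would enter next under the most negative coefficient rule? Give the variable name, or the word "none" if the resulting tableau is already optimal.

x4

Pivot element 3. New z-row = old z-row − (-59/5)·(row 3/3).
Updated z-row coefficients: x1: 0, x2: 0, x3: 13/5, x4: -112/15, s1: 0, s2: 7/5, s3: 59/15.
The most negative is -112/15 in column x4, so x4 would enter next.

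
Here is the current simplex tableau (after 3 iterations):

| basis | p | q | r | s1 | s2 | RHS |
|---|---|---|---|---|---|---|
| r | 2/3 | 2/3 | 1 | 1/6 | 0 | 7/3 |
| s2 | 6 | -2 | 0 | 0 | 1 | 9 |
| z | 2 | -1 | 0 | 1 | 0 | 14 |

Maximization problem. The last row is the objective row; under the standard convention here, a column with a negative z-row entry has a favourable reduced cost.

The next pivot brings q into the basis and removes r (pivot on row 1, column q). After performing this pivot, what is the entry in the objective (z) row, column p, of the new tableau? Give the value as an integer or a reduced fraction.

3

Pivot element is row 1, column q: 2/3.
Normalize row 1: new (row 1, p) = (2/3)/(2/3) = 1.
z-row ← z-row − (-1)·(new row 1): 2 − (-1)·1 = 3.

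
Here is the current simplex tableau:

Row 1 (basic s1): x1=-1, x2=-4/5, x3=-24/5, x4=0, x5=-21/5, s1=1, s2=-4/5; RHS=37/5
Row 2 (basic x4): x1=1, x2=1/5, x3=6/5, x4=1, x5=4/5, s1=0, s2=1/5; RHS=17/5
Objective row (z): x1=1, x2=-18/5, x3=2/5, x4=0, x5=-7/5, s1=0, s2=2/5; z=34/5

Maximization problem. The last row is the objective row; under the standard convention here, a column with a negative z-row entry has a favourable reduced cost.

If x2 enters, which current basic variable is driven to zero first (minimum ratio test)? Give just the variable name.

Ratios: row 1 (s1): entry -4/5 ≤ 0, skip; row 2 (x4): (17/5)/(1/5) = 17.
Minimum ratio 17 is in the x4 row, so x4 leaves.

x4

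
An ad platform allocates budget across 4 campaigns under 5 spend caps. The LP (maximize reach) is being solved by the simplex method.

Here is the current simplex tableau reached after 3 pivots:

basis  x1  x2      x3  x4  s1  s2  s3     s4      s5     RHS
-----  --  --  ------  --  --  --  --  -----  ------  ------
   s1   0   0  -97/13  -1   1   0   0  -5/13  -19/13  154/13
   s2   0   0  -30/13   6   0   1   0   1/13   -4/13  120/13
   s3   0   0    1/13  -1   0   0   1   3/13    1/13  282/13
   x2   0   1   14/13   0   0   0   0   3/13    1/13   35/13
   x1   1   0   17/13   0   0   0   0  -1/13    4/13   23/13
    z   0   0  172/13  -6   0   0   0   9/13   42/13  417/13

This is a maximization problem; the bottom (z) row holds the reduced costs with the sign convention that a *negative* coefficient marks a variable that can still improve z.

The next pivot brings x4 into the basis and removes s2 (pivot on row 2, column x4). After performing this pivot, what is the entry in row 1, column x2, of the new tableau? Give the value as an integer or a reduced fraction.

0

Pivot element is row 2, column x4: 6.
Normalize row 2: new (row 2, x2) = 0/6 = 0.
row 1 ← row 1 − (-1)·(new row 2): 0 − (-1)·0 = 0.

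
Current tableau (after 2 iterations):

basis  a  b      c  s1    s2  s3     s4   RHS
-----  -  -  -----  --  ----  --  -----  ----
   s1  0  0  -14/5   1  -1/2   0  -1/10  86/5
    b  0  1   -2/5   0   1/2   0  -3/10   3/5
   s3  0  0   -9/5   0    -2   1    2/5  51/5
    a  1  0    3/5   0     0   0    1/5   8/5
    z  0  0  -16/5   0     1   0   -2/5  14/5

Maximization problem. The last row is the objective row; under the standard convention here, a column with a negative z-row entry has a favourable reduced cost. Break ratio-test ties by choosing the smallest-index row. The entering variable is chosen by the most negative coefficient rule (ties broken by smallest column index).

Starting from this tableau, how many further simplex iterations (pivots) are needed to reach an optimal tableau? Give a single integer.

1

pivot: c in, a out → z = 34/3
No improving column remains; optimal.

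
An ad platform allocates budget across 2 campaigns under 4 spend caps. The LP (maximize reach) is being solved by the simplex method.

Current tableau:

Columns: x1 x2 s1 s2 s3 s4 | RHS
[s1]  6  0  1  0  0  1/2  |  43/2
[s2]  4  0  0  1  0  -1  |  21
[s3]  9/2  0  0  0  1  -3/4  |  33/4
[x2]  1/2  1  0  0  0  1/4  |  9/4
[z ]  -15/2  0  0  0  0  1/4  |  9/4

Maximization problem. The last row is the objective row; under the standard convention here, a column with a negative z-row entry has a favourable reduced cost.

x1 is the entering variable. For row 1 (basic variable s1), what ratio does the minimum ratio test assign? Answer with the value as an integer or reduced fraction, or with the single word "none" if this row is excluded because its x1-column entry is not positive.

Ratio = RHS / (x1 entry) = (43/2) / 6 = 43/12.

43/12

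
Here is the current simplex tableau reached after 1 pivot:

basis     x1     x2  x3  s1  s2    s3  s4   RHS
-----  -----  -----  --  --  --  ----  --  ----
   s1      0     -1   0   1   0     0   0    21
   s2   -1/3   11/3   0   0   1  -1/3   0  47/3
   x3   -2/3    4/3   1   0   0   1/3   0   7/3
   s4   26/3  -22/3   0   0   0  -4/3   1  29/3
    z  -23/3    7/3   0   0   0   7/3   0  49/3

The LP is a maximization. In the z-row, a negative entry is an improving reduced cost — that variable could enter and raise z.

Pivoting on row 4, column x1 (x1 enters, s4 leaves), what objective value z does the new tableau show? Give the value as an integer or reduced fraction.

Minimum ratio for x1: (29/3)/(26/3) = 29/26.
z changes by −(z-row coeff of x1)·ratio = −(-23/3)·(29/26) = 667/78.
New z = 49/3 + (667/78) = 647/26.

647/26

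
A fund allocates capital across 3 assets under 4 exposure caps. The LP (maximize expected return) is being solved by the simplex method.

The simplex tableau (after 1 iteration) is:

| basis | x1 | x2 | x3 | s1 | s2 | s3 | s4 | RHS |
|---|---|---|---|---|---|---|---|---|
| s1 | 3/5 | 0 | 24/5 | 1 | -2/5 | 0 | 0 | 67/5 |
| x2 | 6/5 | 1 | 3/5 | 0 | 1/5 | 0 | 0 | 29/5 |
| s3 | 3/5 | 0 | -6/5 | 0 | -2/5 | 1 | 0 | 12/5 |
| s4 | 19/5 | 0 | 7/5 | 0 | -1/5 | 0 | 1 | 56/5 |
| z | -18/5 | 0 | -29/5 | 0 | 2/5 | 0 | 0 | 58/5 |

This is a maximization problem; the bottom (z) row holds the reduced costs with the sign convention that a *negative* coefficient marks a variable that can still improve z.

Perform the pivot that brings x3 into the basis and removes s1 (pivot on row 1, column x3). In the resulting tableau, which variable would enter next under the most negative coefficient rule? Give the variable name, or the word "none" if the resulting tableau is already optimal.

Pivot element 24/5. New z-row = old z-row − (-29/5)·(row 1/(24/5)).
Updated z-row coefficients: x1: -23/8, x2: 0, x3: 0, s1: 29/24, s2: -1/12, s3: 0, s4: 0.
The most negative is -23/8 in column x1, so x1 would enter next.

x1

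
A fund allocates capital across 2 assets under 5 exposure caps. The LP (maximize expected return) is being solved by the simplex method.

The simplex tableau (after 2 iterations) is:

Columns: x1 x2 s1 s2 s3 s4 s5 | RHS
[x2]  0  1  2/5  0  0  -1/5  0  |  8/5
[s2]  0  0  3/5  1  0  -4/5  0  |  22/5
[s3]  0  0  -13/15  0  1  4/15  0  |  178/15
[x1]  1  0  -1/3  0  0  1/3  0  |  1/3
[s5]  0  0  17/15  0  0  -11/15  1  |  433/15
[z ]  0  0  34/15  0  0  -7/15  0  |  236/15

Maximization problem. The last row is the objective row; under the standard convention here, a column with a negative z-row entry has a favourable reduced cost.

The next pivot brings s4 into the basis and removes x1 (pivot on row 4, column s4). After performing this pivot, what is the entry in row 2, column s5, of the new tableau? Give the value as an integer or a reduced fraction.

Pivot element is row 4, column s4: 1/3.
Normalize row 4: new (row 4, s5) = 0/(1/3) = 0.
row 2 ← row 2 − (-4/5)·(new row 4): 0 − (-4/5)·0 = 0.

0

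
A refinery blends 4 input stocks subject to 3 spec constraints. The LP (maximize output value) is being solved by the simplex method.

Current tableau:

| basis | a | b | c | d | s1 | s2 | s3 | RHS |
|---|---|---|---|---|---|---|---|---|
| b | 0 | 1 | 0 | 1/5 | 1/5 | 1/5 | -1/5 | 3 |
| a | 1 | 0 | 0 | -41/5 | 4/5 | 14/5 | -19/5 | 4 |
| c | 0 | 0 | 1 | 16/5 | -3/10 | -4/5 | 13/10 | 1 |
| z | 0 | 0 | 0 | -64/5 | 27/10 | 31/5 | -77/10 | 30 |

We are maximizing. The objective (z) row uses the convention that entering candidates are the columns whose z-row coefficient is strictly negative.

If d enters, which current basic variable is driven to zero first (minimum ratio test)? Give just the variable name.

c

Ratios: row 1 (b): 3/(1/5) = 15; row 2 (a): entry -41/5 ≤ 0, skip; row 3 (c): 1/(16/5) = 5/16.
Minimum ratio 5/16 is in the c row, so c leaves.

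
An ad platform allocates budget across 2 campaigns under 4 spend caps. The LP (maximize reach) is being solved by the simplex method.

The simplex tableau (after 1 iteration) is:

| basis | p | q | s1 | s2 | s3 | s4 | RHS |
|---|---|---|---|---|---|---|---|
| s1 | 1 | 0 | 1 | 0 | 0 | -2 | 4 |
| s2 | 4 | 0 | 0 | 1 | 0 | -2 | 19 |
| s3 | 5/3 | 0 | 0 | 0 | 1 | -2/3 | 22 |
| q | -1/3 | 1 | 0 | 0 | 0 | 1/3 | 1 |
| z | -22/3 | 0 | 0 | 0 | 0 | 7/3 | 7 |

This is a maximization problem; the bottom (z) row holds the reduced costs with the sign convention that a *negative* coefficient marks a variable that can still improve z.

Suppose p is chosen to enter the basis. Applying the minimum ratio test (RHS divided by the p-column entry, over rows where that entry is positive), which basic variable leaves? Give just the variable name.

s1

Ratios: row 1 (s1): 4/1 = 4; row 2 (s2): 19/4 = 19/4; row 3 (s3): 22/(5/3) = 66/5; row 4 (q): entry -1/3 ≤ 0, skip.
Minimum ratio 4 is in the s1 row, so s1 leaves.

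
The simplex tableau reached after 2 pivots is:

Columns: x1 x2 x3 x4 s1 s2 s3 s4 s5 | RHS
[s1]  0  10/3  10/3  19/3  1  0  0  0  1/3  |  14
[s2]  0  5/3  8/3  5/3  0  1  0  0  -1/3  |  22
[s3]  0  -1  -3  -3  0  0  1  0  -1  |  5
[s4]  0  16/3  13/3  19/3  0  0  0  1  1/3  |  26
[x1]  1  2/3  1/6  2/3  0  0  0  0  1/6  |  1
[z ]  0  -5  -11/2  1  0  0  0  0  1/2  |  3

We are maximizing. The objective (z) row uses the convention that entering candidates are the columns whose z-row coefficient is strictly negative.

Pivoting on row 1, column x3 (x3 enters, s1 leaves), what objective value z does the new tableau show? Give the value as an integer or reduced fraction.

261/10

Minimum ratio for x3: 14/(10/3) = 21/5.
z changes by −(z-row coeff of x3)·ratio = −(-11/2)·(21/5) = 231/10.
New z = 3 + (231/10) = 261/10.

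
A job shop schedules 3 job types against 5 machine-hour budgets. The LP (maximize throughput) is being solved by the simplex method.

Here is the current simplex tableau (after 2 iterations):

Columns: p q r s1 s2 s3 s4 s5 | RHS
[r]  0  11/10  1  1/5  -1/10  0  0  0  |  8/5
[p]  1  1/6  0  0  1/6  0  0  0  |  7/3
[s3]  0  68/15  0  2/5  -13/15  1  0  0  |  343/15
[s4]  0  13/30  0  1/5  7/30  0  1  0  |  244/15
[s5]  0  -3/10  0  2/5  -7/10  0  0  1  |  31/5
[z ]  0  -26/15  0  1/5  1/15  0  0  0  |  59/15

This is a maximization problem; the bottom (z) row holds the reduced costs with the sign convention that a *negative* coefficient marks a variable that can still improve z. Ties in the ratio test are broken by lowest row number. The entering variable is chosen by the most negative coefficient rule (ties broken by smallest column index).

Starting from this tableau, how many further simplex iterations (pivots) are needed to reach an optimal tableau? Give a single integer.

pivot: q in, r out → z = 71/11
pivot: s2 in, p out → z = 15/2
No improving column remains; optimal.

2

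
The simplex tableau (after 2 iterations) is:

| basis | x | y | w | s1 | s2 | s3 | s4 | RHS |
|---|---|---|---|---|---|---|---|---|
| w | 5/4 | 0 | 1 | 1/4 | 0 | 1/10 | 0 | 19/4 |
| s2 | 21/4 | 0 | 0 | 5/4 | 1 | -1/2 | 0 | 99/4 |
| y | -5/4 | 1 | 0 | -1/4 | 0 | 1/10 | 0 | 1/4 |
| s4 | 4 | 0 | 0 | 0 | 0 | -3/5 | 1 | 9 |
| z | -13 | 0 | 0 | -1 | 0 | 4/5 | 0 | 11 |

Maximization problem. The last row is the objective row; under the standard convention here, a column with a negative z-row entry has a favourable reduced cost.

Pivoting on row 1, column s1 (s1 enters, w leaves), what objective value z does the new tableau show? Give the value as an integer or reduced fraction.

Minimum ratio for s1: (19/4)/(1/4) = 19.
z changes by −(z-row coeff of s1)·ratio = −(-1)·19 = 19.
New z = 11 + 19 = 30.

30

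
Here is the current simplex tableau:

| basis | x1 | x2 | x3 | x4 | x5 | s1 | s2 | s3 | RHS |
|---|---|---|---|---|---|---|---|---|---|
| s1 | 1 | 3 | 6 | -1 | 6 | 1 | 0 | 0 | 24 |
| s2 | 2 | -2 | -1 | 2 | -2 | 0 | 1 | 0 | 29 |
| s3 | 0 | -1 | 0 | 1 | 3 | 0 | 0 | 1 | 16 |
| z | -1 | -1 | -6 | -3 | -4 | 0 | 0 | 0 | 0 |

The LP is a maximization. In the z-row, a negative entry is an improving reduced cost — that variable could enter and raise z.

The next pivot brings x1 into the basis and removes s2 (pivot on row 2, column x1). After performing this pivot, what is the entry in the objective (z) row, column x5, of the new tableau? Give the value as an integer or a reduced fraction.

-5

Pivot element is row 2, column x1: 2.
Normalize row 2: new (row 2, x5) = (-2)/2 = -1.
z-row ← z-row − (-1)·(new row 2): -4 − (-1)·(-1) = -5.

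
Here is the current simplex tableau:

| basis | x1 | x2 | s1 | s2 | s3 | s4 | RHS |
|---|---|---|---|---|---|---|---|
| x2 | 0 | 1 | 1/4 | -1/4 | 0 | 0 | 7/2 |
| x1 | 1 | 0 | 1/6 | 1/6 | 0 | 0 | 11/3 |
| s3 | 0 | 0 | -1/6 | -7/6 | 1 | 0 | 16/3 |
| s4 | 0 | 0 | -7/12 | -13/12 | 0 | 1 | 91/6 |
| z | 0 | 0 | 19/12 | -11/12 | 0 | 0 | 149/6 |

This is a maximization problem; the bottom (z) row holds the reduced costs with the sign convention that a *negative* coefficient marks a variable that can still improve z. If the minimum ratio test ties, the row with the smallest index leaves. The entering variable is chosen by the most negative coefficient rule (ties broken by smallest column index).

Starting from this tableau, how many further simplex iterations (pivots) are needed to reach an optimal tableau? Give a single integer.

pivot: s2 in, x1 out → z = 45
No improving column remains; optimal.

1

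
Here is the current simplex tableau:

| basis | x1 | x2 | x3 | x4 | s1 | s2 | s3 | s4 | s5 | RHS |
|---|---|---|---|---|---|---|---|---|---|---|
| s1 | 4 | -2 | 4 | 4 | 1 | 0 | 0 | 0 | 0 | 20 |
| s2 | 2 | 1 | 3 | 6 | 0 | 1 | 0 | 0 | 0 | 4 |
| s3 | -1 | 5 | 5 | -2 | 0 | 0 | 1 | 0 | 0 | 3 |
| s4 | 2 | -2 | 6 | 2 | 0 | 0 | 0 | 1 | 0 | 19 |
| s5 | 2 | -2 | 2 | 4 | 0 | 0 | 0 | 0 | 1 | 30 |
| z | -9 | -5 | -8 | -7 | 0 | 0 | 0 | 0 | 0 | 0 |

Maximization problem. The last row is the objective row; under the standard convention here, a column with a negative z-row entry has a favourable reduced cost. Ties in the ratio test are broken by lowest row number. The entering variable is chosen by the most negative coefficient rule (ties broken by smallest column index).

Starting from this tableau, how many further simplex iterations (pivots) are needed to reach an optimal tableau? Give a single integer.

2

pivot: x1 in, s2 out → z = 18
pivot: x2 in, s3 out → z = 203/11
No improving column remains; optimal.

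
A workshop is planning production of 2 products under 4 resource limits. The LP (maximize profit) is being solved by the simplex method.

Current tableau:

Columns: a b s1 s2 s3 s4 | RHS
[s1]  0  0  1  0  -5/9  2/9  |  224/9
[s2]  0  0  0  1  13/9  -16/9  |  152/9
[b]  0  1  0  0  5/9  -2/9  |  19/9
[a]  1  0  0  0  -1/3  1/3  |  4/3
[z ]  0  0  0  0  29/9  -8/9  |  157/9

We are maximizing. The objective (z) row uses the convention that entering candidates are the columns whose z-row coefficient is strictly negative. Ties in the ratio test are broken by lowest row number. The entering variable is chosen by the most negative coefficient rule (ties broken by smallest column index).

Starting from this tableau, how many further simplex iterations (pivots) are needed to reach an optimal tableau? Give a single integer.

1

pivot: s4 in, a out → z = 21
No improving column remains; optimal.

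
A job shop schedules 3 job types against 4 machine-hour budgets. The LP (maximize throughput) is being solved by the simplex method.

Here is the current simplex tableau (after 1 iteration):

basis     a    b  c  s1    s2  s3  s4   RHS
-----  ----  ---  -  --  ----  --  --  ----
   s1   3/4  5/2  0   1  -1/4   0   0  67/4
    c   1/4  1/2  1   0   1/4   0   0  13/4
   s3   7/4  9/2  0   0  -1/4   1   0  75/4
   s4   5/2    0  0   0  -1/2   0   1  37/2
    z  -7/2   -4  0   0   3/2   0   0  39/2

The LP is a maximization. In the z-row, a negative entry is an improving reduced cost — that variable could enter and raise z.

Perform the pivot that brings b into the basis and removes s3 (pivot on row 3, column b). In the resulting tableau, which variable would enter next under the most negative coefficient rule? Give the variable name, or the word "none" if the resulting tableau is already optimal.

Pivot element 9/2. New z-row = old z-row − (-4)·(row 3/(9/2)).
Updated z-row coefficients: a: -35/18, b: 0, c: 0, s1: 0, s2: 23/18, s3: 8/9, s4: 0.
The most negative is -35/18 in column a, so a would enter next.

a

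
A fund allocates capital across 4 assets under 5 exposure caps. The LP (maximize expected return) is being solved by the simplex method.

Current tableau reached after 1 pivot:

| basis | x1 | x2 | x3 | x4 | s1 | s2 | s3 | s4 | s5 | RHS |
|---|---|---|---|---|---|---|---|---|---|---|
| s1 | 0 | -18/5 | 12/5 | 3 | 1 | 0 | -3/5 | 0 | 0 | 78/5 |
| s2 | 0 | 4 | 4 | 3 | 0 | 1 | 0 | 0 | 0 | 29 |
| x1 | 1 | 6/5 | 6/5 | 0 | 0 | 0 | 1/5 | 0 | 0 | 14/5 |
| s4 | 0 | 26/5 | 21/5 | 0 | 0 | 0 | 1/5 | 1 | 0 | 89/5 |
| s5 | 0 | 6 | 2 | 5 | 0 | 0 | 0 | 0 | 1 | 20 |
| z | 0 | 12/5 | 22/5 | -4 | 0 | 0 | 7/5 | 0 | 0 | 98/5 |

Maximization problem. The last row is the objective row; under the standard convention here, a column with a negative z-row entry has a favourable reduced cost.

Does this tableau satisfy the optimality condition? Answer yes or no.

no

Column x4 has objective-row coefficient -4, which is negative; an improving pivot exists, so not yet optimal.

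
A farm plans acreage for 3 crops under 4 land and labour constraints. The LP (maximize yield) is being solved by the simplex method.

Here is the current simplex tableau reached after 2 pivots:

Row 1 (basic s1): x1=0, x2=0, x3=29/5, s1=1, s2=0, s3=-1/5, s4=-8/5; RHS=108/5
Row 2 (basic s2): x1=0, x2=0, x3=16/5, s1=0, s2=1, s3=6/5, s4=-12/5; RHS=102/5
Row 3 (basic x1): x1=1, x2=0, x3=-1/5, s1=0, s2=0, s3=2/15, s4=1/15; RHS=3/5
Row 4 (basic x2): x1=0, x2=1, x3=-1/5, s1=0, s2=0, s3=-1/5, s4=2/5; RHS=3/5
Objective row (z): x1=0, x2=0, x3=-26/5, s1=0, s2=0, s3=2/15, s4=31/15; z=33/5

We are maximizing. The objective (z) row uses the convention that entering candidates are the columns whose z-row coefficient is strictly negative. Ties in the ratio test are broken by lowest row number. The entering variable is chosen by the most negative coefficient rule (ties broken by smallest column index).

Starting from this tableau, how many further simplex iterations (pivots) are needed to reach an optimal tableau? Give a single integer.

pivot: x3 in, s1 out → z = 753/29
pivot: s3 in, s2 out → z = 499/19
No improving column remains; optimal.

2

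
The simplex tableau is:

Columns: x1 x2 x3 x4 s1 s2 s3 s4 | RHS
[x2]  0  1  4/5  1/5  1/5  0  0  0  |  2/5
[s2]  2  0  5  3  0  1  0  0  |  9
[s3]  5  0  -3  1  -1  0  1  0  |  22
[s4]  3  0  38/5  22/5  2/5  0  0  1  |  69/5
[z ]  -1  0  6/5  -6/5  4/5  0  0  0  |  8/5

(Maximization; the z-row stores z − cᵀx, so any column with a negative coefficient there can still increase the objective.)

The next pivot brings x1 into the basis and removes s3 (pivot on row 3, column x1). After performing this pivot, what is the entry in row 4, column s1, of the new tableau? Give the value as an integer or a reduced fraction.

1

Pivot element is row 3, column x1: 5.
Normalize row 3: new (row 3, s1) = (-1)/5 = -1/5.
row 4 ← row 4 − 3·(new row 3): 2/5 − 3·(-1/5) = 1.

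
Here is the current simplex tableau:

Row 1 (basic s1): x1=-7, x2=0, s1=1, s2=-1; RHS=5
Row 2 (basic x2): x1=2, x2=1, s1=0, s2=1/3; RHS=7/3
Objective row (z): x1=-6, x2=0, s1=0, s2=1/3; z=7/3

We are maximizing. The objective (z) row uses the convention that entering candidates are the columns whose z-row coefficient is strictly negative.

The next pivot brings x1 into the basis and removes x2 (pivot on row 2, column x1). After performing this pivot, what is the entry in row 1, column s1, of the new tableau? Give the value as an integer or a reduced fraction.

1

Pivot element is row 2, column x1: 2.
Normalize row 2: new (row 2, s1) = 0/2 = 0.
row 1 ← row 1 − (-7)·(new row 2): 1 − (-7)·0 = 1.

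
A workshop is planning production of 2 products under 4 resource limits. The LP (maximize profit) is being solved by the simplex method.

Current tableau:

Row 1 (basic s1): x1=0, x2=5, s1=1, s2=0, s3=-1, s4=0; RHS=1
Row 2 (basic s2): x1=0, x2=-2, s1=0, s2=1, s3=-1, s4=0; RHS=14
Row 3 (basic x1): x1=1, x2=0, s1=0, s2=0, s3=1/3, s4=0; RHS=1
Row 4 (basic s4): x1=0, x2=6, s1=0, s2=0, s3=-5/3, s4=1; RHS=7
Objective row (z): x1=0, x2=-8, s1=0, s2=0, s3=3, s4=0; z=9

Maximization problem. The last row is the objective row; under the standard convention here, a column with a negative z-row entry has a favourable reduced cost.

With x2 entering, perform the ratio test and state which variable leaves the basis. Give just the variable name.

s1

Ratios: row 1 (s1): 1/5 = 1/5; row 2 (s2): entry -2 ≤ 0, skip; row 3 (x1): entry 0 ≤ 0, skip; row 4 (s4): 7/6 = 7/6.
Minimum ratio 1/5 is in the s1 row, so s1 leaves.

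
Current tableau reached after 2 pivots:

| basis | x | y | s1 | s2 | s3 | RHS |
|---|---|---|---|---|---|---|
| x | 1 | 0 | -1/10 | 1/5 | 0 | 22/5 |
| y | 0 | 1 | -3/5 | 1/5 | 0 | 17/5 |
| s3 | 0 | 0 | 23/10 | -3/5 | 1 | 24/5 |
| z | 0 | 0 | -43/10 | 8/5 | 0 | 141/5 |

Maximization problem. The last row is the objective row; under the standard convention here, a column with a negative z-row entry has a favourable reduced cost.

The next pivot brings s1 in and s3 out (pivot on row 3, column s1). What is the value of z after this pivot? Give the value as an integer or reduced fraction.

855/23

Minimum ratio for s1: (24/5)/(23/10) = 48/23.
z changes by −(z-row coeff of s1)·ratio = −(-43/10)·(48/23) = 1032/115.
New z = 141/5 + (1032/115) = 855/23.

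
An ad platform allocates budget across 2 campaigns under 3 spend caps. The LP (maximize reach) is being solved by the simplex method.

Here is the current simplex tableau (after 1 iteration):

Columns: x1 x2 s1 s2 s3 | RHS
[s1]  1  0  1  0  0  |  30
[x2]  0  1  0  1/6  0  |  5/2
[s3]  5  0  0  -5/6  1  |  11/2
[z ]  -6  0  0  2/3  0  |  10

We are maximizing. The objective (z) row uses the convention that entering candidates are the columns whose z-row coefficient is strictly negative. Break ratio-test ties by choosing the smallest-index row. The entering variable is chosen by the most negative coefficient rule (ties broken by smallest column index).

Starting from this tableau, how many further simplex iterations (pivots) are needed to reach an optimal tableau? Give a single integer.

pivot: x1 in, s3 out → z = 83/5
pivot: s2 in, x2 out → z = 108/5
No improving column remains; optimal.

2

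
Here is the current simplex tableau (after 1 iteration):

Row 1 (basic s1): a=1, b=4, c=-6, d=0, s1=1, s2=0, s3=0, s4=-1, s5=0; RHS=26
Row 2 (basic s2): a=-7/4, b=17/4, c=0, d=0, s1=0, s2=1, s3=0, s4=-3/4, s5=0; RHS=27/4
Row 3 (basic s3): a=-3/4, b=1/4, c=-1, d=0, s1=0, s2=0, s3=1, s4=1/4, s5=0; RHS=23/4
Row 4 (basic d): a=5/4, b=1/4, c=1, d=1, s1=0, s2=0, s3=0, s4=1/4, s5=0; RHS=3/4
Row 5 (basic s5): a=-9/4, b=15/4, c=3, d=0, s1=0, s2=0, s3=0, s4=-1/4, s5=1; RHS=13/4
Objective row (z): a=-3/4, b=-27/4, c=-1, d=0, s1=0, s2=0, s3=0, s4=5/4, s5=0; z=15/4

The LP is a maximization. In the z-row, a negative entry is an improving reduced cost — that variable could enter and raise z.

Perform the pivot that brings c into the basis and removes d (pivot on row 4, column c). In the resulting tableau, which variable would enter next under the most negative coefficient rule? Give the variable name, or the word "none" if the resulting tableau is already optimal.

Pivot element 1. New z-row = old z-row − (-1)·(row 4/1).
Updated z-row coefficients: a: 1/2, b: -13/2, c: 0, d: 1, s1: 0, s2: 0, s3: 0, s4: 3/2, s5: 0.
The most negative is -13/2 in column b, so b would enter next.

b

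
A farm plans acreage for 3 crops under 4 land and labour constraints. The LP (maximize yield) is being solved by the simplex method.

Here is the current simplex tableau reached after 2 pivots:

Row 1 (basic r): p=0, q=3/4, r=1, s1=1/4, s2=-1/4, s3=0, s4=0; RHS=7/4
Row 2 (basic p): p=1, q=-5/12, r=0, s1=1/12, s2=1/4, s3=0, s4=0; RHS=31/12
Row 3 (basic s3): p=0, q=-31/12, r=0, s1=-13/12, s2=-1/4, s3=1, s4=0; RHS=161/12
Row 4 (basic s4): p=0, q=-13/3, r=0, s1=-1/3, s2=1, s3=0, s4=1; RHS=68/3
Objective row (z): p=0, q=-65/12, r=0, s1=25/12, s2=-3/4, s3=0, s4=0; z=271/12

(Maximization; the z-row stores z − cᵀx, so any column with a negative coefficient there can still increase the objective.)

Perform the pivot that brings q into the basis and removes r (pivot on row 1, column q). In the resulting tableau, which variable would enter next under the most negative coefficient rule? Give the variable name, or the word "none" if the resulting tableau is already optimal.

Pivot element 3/4. New z-row = old z-row − (-65/12)·(row 1/(3/4)).
Updated z-row coefficients: p: 0, q: 0, r: 65/9, s1: 35/9, s2: -23/9, s3: 0, s4: 0.
The most negative is -23/9 in column s2, so s2 would enter next.

s2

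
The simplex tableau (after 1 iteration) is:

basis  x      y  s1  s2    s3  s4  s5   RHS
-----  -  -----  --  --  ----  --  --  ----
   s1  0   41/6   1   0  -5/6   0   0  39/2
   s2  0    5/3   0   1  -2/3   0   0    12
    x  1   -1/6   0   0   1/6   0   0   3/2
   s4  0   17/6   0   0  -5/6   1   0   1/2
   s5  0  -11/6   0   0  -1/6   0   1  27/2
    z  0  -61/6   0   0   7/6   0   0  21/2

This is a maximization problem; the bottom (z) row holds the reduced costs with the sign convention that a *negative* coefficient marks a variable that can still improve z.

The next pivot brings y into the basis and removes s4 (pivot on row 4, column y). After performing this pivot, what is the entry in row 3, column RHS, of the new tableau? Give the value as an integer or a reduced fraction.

Pivot element is row 4, column y: 17/6.
Normalize row 4: new (row 4, RHS) = (1/2)/(17/6) = 3/17.
row 3 ← row 3 − (-1/6)·(new row 4): 3/2 − (-1/6)·(3/17) = 26/17.

26/17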